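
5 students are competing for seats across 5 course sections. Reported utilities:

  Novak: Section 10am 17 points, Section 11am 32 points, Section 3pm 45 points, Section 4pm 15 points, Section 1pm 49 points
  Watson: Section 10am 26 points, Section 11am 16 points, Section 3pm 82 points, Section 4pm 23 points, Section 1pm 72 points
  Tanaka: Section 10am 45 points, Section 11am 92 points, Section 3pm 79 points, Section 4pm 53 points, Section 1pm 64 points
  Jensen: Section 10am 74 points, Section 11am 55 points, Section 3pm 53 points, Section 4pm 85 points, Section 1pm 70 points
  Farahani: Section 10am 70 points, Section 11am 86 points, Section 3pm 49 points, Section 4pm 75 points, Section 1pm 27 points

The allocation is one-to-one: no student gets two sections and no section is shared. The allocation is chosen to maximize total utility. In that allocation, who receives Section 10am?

Treat this as an assignment problem: match each student to one section.
Optimal: Novak→Section 1pm (49 points), Watson→Section 3pm (82 points), Tanaka→Section 11am (92 points), Jensen→Section 4pm (85 points), Farahani→Section 10am (70 points) — total 49+82+92+85+70 = 378 points.
Column-greedy (each section in turn goes to its best remaining student) gives 372 points, worse by 6.
Next-best assignment: Novak→Section 1pm, Watson→Section 3pm, Tanaka→Section 11am, Jensen→Section 10am, Farahani→Section 4pm = 372 points.
Swapping Novak↔Farahani (Novak→Section 10am 17 points, Farahani→Section 1pm 27 points) loses 75.
Every other assignment is strictly worse.
Farahani's own top section is Section 11am (86 points), but forcing Farahani→Section 11am and reassigning the rest optimally gives only 347 points — worse by 31.

Farahani receives Section 10am.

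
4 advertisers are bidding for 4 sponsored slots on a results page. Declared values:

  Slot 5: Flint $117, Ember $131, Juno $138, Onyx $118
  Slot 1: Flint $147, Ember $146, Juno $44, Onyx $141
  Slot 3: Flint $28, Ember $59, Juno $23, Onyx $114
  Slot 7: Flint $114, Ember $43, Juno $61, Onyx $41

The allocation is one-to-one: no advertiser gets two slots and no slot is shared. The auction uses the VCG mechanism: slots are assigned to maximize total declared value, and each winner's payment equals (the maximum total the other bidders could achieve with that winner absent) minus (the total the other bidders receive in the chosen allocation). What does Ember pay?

Efficient allocation: Flint→Slot 7 ($114), Ember→Slot 1 ($146), Juno→Slot 5 ($138), Onyx→Slot 3 ($114); total welfare W = $512.
Ember receives Slot 1 at value $146, so the others get W − 146 = $366.
Without Ember: best allocation of the remaining 3 bidders over all 4 slots is Flint→Slot 1 ($147), Juno→Slot 5 ($138), Onyx→Slot 3 ($114), total $399.
VCG payment = (others' best without Ember) − (others' welfare with Ember) = 399 − 366 = $33.

Ember pays $33.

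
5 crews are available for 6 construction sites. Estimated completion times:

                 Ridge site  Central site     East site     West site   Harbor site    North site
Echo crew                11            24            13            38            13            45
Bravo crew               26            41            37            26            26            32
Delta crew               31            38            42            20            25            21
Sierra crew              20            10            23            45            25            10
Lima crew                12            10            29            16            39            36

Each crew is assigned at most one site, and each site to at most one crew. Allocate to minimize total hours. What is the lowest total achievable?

Optimal: Echo crew→Ridge site (11 hours), Bravo crew→Harbor site (26 hours), Delta crew→West site (20 hours), Sierra crew→North site (10 hours), Lima crew→Central site (10 hours) — total 11+26+20+10+10 = 77 hours.
Row-greedy (each crew in turn takes its cheapest remaining site) gives 97 hours, worse by 20.
Next-best assignment: Echo crew→East site, Bravo crew→Ridge site, Delta crew→West site, Sierra crew→North site, Lima crew→Central site = 79 hours.
Checked against all permutations: 77 hours is optimal.

Min total: 77 hours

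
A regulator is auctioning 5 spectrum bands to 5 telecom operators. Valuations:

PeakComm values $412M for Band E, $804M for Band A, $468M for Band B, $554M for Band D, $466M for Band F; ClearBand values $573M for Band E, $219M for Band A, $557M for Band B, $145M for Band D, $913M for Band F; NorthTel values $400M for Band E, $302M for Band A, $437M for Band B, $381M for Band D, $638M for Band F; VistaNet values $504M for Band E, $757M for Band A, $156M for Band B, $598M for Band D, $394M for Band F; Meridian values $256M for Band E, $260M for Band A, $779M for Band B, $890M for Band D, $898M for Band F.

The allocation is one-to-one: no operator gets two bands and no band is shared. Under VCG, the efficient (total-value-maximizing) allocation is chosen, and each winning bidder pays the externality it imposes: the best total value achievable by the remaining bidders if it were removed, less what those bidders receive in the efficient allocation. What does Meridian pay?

Meridian pays $94M.

Efficient allocation: PeakComm→Band A ($804M), ClearBand→Band F ($913M), NorthTel→Band B ($437M), VistaNet→Band E ($504M), Meridian→Band D ($890M); total welfare W = $3548M.
Meridian receives Band D at value $890M, so the others get W − 890 = $2658M.
Without Meridian: best allocation of the remaining 4 bidders over all 5 bands is PeakComm→Band A ($804M), ClearBand→Band F ($913M), NorthTel→Band B ($437M), VistaNet→Band D ($598M), total $2752M.
VCG payment = (others' best without Meridian) − (others' welfare with Meridian) = 2752 − 2658 = $94M.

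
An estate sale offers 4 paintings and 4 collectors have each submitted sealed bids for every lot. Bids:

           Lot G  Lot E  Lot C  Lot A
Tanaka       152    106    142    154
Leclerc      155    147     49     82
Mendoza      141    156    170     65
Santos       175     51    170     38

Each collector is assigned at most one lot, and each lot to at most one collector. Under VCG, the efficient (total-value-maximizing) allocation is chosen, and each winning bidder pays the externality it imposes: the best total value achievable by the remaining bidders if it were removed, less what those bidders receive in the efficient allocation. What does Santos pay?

Efficient allocation: Tanaka→Lot A ($154), Leclerc→Lot E ($147), Mendoza→Lot C ($170), Santos→Lot G ($175); total welfare W = $646.
Santos receives Lot G at value $175, so the others get W − 175 = $471.
Without Santos: best allocation of the remaining 3 bidders over all 4 lots is Tanaka→Lot A ($154), Leclerc→Lot G ($155), Mendoza→Lot C ($170), total $479.
VCG payment = (others' best without Santos) − (others' welfare with Santos) = 479 − 471 = $8.

Santos pays $8.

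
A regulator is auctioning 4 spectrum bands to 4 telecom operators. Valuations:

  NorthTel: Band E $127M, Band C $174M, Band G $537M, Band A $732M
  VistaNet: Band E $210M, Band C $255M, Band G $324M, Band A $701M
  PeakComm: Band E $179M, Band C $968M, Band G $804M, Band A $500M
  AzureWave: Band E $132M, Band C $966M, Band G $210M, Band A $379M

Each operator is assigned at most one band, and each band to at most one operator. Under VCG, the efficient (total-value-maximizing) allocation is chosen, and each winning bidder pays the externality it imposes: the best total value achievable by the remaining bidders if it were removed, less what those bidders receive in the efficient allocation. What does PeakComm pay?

PeakComm pays $296M.

Efficient allocation: NorthTel→Band A ($732M), VistaNet→Band E ($210M), PeakComm→Band G ($804M), AzureWave→Band C ($966M); total welfare W = $2712M.
PeakComm receives Band G at value $804M, so the others get W − 804 = $1908M.
Without PeakComm: best allocation of the remaining 3 bidders over all 4 bands is NorthTel→Band G ($537M), VistaNet→Band A ($701M), AzureWave→Band C ($966M), total $2204M.
VCG payment = (others' best without PeakComm) − (others' welfare with PeakComm) = 2204 − 1908 = $296M.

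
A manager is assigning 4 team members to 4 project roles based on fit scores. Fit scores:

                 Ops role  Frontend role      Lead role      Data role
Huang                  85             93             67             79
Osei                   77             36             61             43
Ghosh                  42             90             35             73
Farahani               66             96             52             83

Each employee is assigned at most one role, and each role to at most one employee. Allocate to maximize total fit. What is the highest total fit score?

Maximum total: 319 pts

Optimal: Huang→Ops role (85 pts), Osei→Lead role (61 pts), Ghosh→Frontend role (90 pts), Farahani→Data role (83 pts) — total 85+61+90+83 = 319 pts.
Column-greedy (each role in turn goes to its best remaining employee) gives 315 pts, worse by 4.
Checked against all permutations: 319 pts is optimal.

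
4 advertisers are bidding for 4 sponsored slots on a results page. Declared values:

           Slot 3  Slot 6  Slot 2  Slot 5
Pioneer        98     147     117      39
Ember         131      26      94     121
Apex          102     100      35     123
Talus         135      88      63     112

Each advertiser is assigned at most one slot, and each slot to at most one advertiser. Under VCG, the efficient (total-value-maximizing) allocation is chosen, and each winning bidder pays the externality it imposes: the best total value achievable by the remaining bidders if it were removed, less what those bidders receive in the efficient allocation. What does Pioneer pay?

Efficient allocation: Pioneer→Slot 6 ($147), Ember→Slot 2 ($94), Apex→Slot 5 ($123), Talus→Slot 3 ($135); total welfare W = $499.
Pioneer receives Slot 6 at value $147, so the others get W − 147 = $352.
Without Pioneer: best allocation of the remaining 3 bidders over all 4 slots is Ember→Slot 5 ($121), Apex→Slot 6 ($100), Talus→Slot 3 ($135), total $356.
VCG payment = (others' best without Pioneer) − (others' welfare with Pioneer) = 356 − 352 = $4.

Pioneer pays $4.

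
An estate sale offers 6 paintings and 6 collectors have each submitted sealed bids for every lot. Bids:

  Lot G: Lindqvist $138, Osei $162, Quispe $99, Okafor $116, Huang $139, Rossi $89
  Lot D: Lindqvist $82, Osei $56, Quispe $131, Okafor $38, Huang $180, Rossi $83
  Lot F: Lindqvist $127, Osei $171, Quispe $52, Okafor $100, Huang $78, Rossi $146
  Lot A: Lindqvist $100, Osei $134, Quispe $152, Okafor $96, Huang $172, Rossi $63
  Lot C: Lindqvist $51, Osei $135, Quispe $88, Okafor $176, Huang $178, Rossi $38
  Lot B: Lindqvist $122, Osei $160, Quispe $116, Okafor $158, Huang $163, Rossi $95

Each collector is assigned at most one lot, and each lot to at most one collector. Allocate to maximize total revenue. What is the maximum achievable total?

Max total: $952

Optimal: Lindqvist→Lot G ($138), Osei→Lot B ($160), Quispe→Lot A ($152), Okafor→Lot C ($176), Huang→Lot D ($180), Rossi→Lot F ($146) — total 138+160+152+176+180+146 = $952.
Row-greedy (each collector in turn takes its best remaining lot) gives $912, worse by 40.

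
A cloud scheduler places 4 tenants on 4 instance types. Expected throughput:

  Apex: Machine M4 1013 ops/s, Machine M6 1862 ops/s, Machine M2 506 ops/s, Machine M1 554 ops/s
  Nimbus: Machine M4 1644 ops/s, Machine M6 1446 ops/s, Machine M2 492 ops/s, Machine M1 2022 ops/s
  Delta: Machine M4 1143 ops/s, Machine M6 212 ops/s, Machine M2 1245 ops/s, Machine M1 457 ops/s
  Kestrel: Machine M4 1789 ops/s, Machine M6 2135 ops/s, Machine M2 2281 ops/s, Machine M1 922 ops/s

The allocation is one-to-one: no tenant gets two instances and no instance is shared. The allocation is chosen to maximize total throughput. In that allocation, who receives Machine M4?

Treat this as an assignment problem: match each tenant to one instance.
Optimal: Apex→Machine M6 (1862 ops/s), Nimbus→Machine M1 (2022 ops/s), Delta→Machine M4 (1143 ops/s), Kestrel→Machine M2 (2281 ops/s) — total 1862+2022+1143+2281 = 7308 ops/s.
Row-greedy (each tenant in turn takes its best remaining instance) gives 6918 ops/s, worse by 390.
Next-best assignment: Apex→Machine M6, Nimbus→Machine M1, Delta→Machine M2, Kestrel→Machine M4 = 6918 ops/s.
Delta's own top instance is Machine M2 (1245 ops/s), but forcing Delta→Machine M2 and reassigning the rest optimally gives only 6918 ops/s — worse by 390.

Delta receives Machine M4.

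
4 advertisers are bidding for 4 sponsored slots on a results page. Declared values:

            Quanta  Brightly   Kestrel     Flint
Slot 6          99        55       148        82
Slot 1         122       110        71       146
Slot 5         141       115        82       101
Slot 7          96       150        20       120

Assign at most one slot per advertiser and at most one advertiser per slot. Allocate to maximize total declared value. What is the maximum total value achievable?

Optimal: Quanta→Slot 5 ($141), Brightly→Slot 7 ($150), Kestrel→Slot 6 ($148), Flint→Slot 1 ($146) — total 141+150+148+146 = $585.
Next-best assignment: Quanta→Slot 1, Brightly→Slot 7, Kestrel→Slot 6, Flint→Slot 5 = $521.
Swapping Flint↔Quanta (Flint→Slot 5 $101, Quanta→Slot 1 $122) loses 64.

Max total: $585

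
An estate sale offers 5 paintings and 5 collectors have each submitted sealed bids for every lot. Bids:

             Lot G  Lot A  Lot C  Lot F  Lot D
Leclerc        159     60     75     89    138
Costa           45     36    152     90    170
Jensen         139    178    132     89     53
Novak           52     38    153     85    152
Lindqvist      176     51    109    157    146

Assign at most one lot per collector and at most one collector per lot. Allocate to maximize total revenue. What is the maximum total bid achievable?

Optimal: Leclerc→Lot G ($159), Costa→Lot D ($170), Jensen→Lot A ($178), Novak→Lot C ($153), Lindqvist→Lot F ($157) — total 159+170+178+153+157 = $817.
Column-greedy (each lot in turn goes to its best remaining collector) gives $735, worse by 82.
Next-best assignment: Leclerc→Lot G, Costa→Lot C, Jensen→Lot A, Novak→Lot D, Lindqvist→Lot F = $798.
No other one-to-one assignment exceeds $817.

Maximum total: $817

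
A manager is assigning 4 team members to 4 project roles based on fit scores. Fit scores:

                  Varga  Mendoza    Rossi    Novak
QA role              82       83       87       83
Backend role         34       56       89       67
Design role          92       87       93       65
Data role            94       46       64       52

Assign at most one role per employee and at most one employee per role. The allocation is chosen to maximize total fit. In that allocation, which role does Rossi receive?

Rossi receives Backend role.

Optimal: Varga→Data role (94 pts), Mendoza→Design role (87 pts), Rossi→Backend role (89 pts), Novak→QA role (83 pts) — total 94+87+89+83 = 353 pts.
Column-greedy (each role in turn goes to its best remaining employee) gives 292 pts, worse by 61.
Every other assignment is strictly worse.
Rossi's own top role is Design role (93 pts), but forcing Rossi→Design role and reassigning the rest optimally gives only 337 pts — worse by 16.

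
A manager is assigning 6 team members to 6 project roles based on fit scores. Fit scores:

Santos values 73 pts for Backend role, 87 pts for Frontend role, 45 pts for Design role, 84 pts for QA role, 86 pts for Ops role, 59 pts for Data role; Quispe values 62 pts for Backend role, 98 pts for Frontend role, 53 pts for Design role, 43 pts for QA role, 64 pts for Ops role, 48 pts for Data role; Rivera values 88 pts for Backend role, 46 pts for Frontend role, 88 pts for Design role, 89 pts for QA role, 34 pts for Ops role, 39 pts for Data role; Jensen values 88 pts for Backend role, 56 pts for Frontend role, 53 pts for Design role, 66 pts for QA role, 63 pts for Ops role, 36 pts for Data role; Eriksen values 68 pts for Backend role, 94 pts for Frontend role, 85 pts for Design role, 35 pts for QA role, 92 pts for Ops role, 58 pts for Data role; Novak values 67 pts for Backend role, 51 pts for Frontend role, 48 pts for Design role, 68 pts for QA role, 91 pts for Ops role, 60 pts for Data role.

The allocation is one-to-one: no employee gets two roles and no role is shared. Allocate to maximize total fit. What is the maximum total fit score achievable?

Optimal: Santos→QA role (84 pts), Quispe→Frontend role (98 pts), Rivera→Design role (88 pts), Jensen→Backend role (88 pts), Eriksen→Ops role (92 pts), Novak→Data role (60 pts) — total 84+98+88+88+92+60 = 510 pts.
Swapping Santos↔Jensen (Santos→Backend role 73 pts, Jensen→QA role 66 pts) loses 33.
Checked against all permutations: 510 pts is optimal.

Maximum total: 510 pts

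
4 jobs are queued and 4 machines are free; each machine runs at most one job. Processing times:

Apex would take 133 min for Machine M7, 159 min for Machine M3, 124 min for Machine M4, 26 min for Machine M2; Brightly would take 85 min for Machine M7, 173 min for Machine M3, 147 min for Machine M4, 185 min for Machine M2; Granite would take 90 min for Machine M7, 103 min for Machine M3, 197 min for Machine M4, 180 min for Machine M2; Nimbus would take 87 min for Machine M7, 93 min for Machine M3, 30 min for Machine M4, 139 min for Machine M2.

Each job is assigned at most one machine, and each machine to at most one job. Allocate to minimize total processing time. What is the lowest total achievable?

Treat this as an assignment problem: match each job to one machine.
Optimal: Apex→Machine M2 (26 min), Brightly→Machine M7 (85 min), Granite→Machine M3 (103 min), Nimbus→Machine M4 (30 min) — total 26+85+103+30 = 244 min.
Column-greedy (each machine in turn goes to its cheapest remaining job) gives 482 min, worse by 238.
Checked against all permutations: 244 min is optimal.

Min total: 244 min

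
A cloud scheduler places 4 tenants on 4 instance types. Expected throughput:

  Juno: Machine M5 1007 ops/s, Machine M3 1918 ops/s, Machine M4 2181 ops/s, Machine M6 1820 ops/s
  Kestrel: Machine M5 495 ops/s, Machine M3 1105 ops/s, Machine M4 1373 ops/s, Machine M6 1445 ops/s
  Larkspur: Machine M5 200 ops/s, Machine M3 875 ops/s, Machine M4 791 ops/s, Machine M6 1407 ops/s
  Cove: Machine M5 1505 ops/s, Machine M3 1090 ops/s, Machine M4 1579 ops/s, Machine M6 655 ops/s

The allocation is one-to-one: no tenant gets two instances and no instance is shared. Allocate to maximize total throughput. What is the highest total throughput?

Maximum total: 6203 ops/s

Optimal: Juno→Machine M3 (1918 ops/s), Kestrel→Machine M4 (1373 ops/s), Larkspur→Machine M6 (1407 ops/s), Cove→Machine M5 (1505 ops/s) — total 1918+1373+1407+1505 = 6203 ops/s.
Row-greedy (each tenant in turn takes its best remaining instance) gives 6006 ops/s, worse by 197.
Next-best assignment: Juno→Machine M4, Kestrel→Machine M3, Larkspur→Machine M6, Cove→Machine M5 = 6198 ops/s.
No other one-to-one assignment exceeds 6203 ops/s.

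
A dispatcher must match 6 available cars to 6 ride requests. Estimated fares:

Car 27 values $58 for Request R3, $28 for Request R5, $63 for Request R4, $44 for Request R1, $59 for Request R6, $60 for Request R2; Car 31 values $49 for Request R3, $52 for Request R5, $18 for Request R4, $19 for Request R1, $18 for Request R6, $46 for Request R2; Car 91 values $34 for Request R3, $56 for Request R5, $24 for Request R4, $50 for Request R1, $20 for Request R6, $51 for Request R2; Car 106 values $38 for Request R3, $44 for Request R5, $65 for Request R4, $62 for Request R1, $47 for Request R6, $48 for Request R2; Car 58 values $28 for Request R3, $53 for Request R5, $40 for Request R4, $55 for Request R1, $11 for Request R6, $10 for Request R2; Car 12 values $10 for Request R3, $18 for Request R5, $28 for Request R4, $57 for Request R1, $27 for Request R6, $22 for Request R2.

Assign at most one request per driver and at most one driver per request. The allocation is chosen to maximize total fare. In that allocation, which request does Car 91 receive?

Car 91 receives Request R2.

Optimal: Car 27→Request R6 ($59), Car 31→Request R3 ($49), Car 91→Request R2 ($51), Car 106→Request R4 ($65), Car 58→Request R5 ($53), Car 12→Request R1 ($57) — total 59+49+51+65+53+57 = $334.
Column-greedy (each request in turn goes to its best remaining driver) gives $264, worse by 70.
Swapping Car 58↔Car 31 (Car 58→Request R3 $28, Car 31→Request R5 $52) loses 22.
Car 91's own top request is Request R5 ($56), but forcing Car 91→Request R5 and reassigning the rest optimally gives only $312 — worse by 22.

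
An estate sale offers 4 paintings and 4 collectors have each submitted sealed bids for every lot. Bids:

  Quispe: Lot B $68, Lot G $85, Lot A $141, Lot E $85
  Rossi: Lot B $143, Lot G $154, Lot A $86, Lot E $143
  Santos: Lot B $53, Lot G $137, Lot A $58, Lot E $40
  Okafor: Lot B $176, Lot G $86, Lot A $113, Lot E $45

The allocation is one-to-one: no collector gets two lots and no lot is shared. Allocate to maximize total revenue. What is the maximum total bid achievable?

Maximum total: $597

Optimal: Quispe→Lot A ($141), Rossi→Lot E ($143), Santos→Lot G ($137), Okafor→Lot B ($176) — total 141+143+137+176 = $597.
Row-greedy (each collector in turn takes its best remaining lot) gives $393, worse by 204.
Next-best assignment: Quispe→Lot A, Rossi→Lot G, Santos→Lot E, Okafor→Lot B = $511.
No other one-to-one assignment exceeds $597.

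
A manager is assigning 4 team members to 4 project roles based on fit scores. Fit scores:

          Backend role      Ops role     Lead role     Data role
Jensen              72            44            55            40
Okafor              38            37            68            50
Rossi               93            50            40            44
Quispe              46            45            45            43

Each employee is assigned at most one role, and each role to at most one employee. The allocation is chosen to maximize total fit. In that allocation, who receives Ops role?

This is a one-to-one assignment (maximum-weight bipartite matching).
Optimal: Jensen→Ops role (44 pts), Okafor→Lead role (68 pts), Rossi→Backend role (93 pts), Quispe→Data role (43 pts) — total 44+68+93+43 = 248 pts.
Row-greedy (each employee in turn takes its best remaining role) gives 233 pts, worse by 15.
Jensen's own top role is Backend role (72 pts), but forcing Jensen→Backend role and reassigning the rest optimally gives only 233 pts — worse by 15.

Jensen receives Ops role.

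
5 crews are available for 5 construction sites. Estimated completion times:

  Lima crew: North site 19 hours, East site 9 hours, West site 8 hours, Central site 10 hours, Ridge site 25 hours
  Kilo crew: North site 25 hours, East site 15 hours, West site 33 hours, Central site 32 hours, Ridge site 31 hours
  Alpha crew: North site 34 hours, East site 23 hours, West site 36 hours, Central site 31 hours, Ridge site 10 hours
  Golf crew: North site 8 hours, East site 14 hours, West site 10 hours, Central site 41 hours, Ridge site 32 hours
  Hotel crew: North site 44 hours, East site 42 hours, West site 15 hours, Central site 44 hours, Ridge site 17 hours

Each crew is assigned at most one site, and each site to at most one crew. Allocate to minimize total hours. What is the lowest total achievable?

Min total: 58 hours

Optimal: Lima crew→Central site (10 hours), Kilo crew→East site (15 hours), Alpha crew→Ridge site (10 hours), Golf crew→North site (8 hours), Hotel crew→West site (15 hours) — total 10+15+10+8+15 = 58 hours.
Min-entry greedy (repeatedly take the single cheapest remaining cell) gives 85 hours, worse by 27.
Next-best assignment: Lima crew→East site, Kilo crew→Central site, Alpha crew→Ridge site, Golf crew→North site, Hotel crew→West site = 74 hours.
No other one-to-one assignment undercuts 58 hours.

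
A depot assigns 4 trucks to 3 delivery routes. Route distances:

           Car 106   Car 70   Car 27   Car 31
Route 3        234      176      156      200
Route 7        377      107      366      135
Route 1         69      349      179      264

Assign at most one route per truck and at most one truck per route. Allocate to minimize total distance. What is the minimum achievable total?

Minimum total: 332 km

This is the linear assignment problem.
Optimal: Car 27→Route 3 (156 km), Car 70→Route 7 (107 km), Car 106→Route 1 (69 km) — total 156+107+69 = 332 km.
Next-best assignment: Car 27→Route 3, Car 31→Route 7, Car 106→Route 1 = 360 km.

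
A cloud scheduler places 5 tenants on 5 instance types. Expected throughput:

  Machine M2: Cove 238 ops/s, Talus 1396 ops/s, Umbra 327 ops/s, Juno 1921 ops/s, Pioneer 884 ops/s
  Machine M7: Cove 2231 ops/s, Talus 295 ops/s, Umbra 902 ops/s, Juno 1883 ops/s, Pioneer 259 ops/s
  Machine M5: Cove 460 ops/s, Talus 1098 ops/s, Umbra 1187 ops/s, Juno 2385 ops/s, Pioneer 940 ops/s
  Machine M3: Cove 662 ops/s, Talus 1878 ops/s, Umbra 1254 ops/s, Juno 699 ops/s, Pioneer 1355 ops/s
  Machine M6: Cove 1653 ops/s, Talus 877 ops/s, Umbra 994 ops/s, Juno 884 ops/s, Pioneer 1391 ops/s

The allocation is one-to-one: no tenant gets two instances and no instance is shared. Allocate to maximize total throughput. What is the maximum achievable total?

Optimal: Cove→Machine M7 (2231 ops/s), Talus→Machine M2 (1396 ops/s), Umbra→Machine M3 (1254 ops/s), Juno→Machine M5 (2385 ops/s), Pioneer→Machine M6 (1391 ops/s) — total 2231+1396+1254+2385+1391 = 8657 ops/s.
Max-entry greedy (repeatedly take the single best remaining cell) gives 8212 ops/s, worse by 445.
Every other assignment is strictly worse.

Maximum total: 8657 ops/s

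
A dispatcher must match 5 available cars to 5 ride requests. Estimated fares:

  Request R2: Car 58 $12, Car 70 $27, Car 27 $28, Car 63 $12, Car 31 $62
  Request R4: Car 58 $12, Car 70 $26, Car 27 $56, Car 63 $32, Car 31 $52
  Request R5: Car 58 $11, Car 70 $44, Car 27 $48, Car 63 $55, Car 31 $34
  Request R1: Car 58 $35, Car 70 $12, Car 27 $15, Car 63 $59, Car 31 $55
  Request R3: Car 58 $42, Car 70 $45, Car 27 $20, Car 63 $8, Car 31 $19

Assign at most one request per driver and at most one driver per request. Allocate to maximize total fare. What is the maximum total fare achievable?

Maximum total: $263

Optimal: Car 58→Request R3 ($42), Car 70→Request R5 ($44), Car 27→Request R4 ($56), Car 63→Request R1 ($59), Car 31→Request R2 ($62) — total 42+44+56+59+62 = $263.
Max-entry greedy (repeatedly take the single best remaining cell) gives $233, worse by 30.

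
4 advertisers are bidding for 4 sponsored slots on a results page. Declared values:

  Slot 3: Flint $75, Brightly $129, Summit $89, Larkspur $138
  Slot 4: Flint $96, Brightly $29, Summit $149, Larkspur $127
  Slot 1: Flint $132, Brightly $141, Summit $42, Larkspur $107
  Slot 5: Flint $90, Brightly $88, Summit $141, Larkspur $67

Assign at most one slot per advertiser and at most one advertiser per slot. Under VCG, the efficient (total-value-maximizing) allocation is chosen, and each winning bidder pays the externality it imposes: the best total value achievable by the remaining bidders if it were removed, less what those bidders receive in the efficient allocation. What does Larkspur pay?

Efficient allocation: Flint→Slot 1 ($132), Brightly→Slot 3 ($129), Summit→Slot 5 ($141), Larkspur→Slot 4 ($127); total welfare W = $529.
Larkspur receives Slot 4 at value $127, so the others get W − 127 = $402.
Without Larkspur: best allocation of the remaining 3 bidders over all 4 slots is Flint→Slot 1 ($132), Brightly→Slot 3 ($129), Summit→Slot 4 ($149), total $410.
VCG payment = (others' best without Larkspur) − (others' welfare with Larkspur) = 410 − 402 = $8.

Larkspur pays $8.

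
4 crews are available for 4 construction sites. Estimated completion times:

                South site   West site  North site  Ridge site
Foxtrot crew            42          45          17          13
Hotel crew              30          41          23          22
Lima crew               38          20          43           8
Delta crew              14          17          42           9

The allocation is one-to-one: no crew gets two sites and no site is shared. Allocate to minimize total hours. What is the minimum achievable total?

Minimum total: 70 hours

This is the linear assignment problem.
Optimal: Foxtrot crew→Ridge site (13 hours), Hotel crew→North site (23 hours), Lima crew→West site (20 hours), Delta crew→South site (14 hours) — total 13+23+20+14 = 70 hours.
Column-greedy (each site in turn goes to its cheapest remaining crew) gives 73 hours, worse by 3.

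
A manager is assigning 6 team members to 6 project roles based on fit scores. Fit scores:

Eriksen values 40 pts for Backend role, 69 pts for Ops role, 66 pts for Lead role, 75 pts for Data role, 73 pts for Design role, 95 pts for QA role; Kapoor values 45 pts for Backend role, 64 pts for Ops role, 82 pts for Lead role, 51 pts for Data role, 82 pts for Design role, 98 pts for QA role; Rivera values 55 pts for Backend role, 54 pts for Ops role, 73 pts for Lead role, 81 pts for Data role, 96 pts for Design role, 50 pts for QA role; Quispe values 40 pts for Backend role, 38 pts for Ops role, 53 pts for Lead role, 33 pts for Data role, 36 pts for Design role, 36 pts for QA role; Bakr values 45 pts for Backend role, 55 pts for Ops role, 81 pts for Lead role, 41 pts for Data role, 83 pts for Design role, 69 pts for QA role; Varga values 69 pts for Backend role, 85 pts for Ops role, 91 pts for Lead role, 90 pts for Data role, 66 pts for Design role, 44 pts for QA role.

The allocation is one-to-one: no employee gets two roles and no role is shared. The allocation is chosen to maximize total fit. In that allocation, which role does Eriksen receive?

This is a one-to-one assignment (maximum-weight bipartite matching).
Optimal: Eriksen→Data role (75 pts), Kapoor→QA role (98 pts), Rivera→Design role (96 pts), Quispe→Backend role (40 pts), Bakr→Lead role (81 pts), Varga→Ops role (85 pts) — total 75+98+96+40+81+85 = 475 pts.
Column-greedy (each role in turn goes to its best remaining employee) gives 420 pts, worse by 55.
No other one-to-one assignment exceeds 475 pts.
Eriksen's own top role is QA role (95 pts), but forcing Eriksen→QA role and reassigning the rest optimally gives only 466 pts — worse by 9.

Eriksen receives Data role.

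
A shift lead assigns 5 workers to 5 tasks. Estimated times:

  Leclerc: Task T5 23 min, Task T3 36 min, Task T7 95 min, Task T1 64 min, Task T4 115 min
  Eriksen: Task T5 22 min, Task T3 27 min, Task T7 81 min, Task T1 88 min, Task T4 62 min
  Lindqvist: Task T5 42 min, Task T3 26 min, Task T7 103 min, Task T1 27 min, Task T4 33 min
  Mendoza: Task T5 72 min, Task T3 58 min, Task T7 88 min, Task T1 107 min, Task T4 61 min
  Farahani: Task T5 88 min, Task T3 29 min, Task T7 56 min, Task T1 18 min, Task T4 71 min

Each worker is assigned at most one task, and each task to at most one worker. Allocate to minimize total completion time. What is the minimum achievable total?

Optimal: Leclerc→Task T5 (23 min), Eriksen→Task T3 (27 min), Lindqvist→Task T4 (33 min), Mendoza→Task T7 (88 min), Farahani→Task T1 (18 min) — total 23+27+33+88+18 = 189 min.
Row-greedy (each worker in turn takes its cheapest remaining task) gives 194 min, worse by 5.
Swapping Leclerc↔Eriksen (Leclerc→Task T3 36 min, Eriksen→Task T5 22 min) adds 8.

Min total: 189 min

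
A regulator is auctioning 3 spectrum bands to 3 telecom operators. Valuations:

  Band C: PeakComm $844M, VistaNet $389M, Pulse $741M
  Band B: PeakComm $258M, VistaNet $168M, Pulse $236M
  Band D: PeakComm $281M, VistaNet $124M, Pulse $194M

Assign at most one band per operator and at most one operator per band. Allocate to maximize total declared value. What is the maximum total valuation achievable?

Max total: $1206M

Optimal: PeakComm→Band C ($844M), VistaNet→Band B ($168M), Pulse→Band D ($194M) — total 844+168+194 = $1206M.
No other one-to-one assignment exceeds $1206M.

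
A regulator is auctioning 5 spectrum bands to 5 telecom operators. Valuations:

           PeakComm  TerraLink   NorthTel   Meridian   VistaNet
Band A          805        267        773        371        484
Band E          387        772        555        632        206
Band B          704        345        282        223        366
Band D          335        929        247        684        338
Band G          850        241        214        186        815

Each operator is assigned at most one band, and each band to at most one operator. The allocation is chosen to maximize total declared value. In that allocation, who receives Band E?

Meridian receives Band E.

Optimal: PeakComm→Band B ($704M), TerraLink→Band D ($929M), NorthTel→Band A ($773M), Meridian→Band E ($632M), VistaNet→Band G ($815M) — total 704+929+773+632+815 = $3853M.
Row-greedy (each operator in turn takes its best remaining band) gives $3550M, worse by 303.
Next-best assignment: PeakComm→Band B, TerraLink→Band E, NorthTel→Band A, Meridian→Band D, VistaNet→Band G = $3748M.
No other one-to-one assignment exceeds $3853M.
Meridian's own top band is Band D ($684M), but forcing Meridian→Band D and reassigning the rest optimally gives only $3748M — worse by 105.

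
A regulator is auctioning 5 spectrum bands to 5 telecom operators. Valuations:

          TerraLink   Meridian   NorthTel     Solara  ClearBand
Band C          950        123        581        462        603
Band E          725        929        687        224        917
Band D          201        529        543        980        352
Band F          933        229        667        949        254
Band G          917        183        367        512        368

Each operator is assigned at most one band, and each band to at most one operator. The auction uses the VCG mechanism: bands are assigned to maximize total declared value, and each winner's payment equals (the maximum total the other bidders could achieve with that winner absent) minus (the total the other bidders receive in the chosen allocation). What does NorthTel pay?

NorthTel pays $16M.

Efficient allocation: TerraLink→Band G ($917M), Meridian→Band E ($929M), NorthTel→Band F ($667M), Solara→Band D ($980M), ClearBand→Band C ($603M); total welfare W = $4096M.
NorthTel receives Band F at value $667M, so the others get W − 667 = $3429M.
Without NorthTel: best allocation of the remaining 4 bidders over all 5 bands is TerraLink→Band F ($933M), Meridian→Band E ($929M), Solara→Band D ($980M), ClearBand→Band C ($603M), total $3445M.
VCG payment = (others' best without NorthTel) − (others' welfare with NorthTel) = 3445 − 3429 = $16M.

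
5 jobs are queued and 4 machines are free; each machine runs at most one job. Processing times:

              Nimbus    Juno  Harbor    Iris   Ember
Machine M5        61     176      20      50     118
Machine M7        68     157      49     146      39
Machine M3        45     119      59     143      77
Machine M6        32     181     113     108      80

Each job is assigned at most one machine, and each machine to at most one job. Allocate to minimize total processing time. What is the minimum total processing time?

Treat this as an assignment problem: match each job to one machine.
Optimal: Iris→Machine M5 (50 min), Ember→Machine M7 (39 min), Harbor→Machine M3 (59 min), Nimbus→Machine M6 (32 min) — total 50+39+59+32 = 180 min.
Column-greedy (each machine in turn goes to its cheapest remaining job) gives 212 min, worse by 32.
No other one-to-one assignment undercuts 180 min.

Min total: 180 min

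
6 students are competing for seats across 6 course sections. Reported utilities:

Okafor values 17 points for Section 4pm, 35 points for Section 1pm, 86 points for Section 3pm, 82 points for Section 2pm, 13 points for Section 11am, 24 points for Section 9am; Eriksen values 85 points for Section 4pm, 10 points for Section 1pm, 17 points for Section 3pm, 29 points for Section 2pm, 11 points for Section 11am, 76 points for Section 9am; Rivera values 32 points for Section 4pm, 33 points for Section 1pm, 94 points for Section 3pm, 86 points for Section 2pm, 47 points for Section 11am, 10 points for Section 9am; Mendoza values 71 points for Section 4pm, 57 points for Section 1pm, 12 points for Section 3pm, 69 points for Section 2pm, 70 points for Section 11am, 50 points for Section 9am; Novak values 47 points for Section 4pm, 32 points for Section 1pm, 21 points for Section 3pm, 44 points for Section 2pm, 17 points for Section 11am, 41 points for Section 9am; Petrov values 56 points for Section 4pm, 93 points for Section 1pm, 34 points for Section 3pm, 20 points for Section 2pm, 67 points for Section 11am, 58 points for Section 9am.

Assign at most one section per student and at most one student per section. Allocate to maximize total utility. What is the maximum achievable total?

This is the linear assignment problem.
Optimal: Okafor→Section 2pm (82 points), Eriksen→Section 4pm (85 points), Rivera→Section 3pm (94 points), Mendoza→Section 11am (70 points), Novak→Section 9am (41 points), Petrov→Section 1pm (93 points) — total 82+85+94+70+41+93 = 465 points.
Row-greedy (each student in turn takes its best remaining section) gives 461 points, worse by 4.
Checked against all permutations: 465 points is optimal.

Max total: 465 points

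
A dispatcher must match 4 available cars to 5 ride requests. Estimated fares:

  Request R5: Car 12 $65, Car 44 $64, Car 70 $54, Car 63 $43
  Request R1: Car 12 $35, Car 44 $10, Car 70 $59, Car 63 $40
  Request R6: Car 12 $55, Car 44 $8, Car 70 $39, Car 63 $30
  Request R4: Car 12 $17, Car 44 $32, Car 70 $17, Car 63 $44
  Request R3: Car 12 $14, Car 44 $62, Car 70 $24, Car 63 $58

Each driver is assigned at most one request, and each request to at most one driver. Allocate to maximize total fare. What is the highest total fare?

Maximum total: $236

Optimal: Car 12→Request R6 ($55), Car 44→Request R5 ($64), Car 70→Request R1 ($59), Car 63→Request R3 ($58) — total 55+64+59+58 = $236.
Max-entry greedy (repeatedly take the single best remaining cell) gives $230, worse by 6.
Swapping Car 70↔Car 44 (Car 70→Request R5 $54, Car 44→Request R1 $10) loses 59.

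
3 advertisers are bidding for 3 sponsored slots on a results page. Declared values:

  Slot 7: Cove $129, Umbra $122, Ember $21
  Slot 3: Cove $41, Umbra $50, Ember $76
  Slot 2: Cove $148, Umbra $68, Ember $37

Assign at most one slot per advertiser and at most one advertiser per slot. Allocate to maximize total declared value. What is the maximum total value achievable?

Optimal: Cove→Slot 2 ($148), Umbra→Slot 7 ($122), Ember→Slot 3 ($76) — total 148+122+76 = $346.
Next-best assignment: Cove→Slot 7, Umbra→Slot 2, Ember→Slot 3 = $273.
Swapping Umbra↔Ember (Umbra→Slot 3 $50, Ember→Slot 7 $21) loses 127.
Every other assignment is strictly worse.

Max total: $346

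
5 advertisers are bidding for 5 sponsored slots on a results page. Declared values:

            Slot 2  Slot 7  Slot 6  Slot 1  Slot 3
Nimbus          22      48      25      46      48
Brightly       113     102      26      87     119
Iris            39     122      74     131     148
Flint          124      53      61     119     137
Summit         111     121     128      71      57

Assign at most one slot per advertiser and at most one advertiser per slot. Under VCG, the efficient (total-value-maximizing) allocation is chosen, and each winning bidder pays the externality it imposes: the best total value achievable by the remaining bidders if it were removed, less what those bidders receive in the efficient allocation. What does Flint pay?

Efficient allocation: Nimbus→Slot 7 ($48), Brightly→Slot 2 ($113), Iris→Slot 1 ($131), Flint→Slot 3 ($137), Summit→Slot 6 ($128); total welfare W = $557.
Flint receives Slot 3 at value $137, so the others get W − 137 = $420.
Without Flint: best allocation of the remaining 4 bidders over all 5 slots is Nimbus→Slot 7 ($48), Brightly→Slot 2 ($113), Iris→Slot 3 ($148), Summit→Slot 6 ($128), total $437.
VCG payment = (others' best without Flint) − (others' welfare with Flint) = 437 − 420 = $17.

Flint pays $17.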